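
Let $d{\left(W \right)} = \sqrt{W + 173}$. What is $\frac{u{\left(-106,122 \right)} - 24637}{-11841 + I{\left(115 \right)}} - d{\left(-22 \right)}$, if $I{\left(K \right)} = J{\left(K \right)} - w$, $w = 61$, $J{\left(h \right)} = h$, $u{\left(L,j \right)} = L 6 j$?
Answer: $\frac{102229}{11787} - \sqrt{151} \approx -3.6152$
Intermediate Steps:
$u{\left(L,j \right)} = 6 L j$
$I{\left(K \right)} = -61 + K$ ($I{\left(K \right)} = K - 61 = -61 + K$)
$d{\left(W \right)} = \sqrt{173 + W}$
$\frac{u{\left(-106,122 \right)} - 24637}{-11841 + I{\left(115 \right)}} - d{\left(-22 \right)} = \frac{6 \left(-106\right) 122 - 24637}{-11841 + \left(-61 + 115\right)} - \sqrt{173 - 22} = \frac{-77592 - 24637}{-11841 + 54} - \sqrt{151} = - \frac{102229}{-11787} - \sqrt{151} = \left(-102229\right) \left(- \frac{1}{11787}\right) - \sqrt{151} = \frac{102229}{11787} - \sqrt{151}$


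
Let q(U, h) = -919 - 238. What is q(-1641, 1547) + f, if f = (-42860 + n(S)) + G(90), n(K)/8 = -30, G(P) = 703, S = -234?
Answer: -43554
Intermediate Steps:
n(K) = -240 (n(K) = 8*(-30) = -240)
f = -42397 (f = (-42860 - 240) + 703 = -43100 + 703 = -42397)
q(U, h) = -1157
q(-1641, 1547) + f = -1157 - 42397 = -43554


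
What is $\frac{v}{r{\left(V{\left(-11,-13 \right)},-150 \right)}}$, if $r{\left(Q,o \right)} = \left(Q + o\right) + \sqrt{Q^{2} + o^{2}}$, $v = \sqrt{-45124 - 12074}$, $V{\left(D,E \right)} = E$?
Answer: $- \frac{163 i \sqrt{57198}}{3900} - \frac{i \sqrt{1296621462}}{3900} \approx - 19.229 i$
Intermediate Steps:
$v = i \sqrt{57198}$ ($v = \sqrt{-57198} = i \sqrt{57198} \approx 239.16 i$)
$r{\left(Q,o \right)} = Q + o + \sqrt{Q^{2} + o^{2}}$
$\frac{v}{r{\left(V{\left(-11,-13 \right)},-150 \right)}} = \frac{i \sqrt{57198}}{-13 - 150 + \sqrt{\left(-13\right)^{2} + \left(-150\right)^{2}}} = \frac{i \sqrt{57198}}{-13 - 150 + \sqrt{169 + 22500}} = \frac{i \sqrt{57198}}{-13 - 150 + \sqrt{22669}} = \frac{i \sqrt{57198}}{-163 + \sqrt{22669}}$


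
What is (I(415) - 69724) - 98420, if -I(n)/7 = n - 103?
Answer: -170328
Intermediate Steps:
I(n) = 721 - 7*n (I(n) = -7*(n - 103) = -7*(-103 + n) = 721 - 7*n)
(I(415) - 69724) - 98420 = ((721 - 7*415) - 69724) - 98420 = ((721 - 2905) - 69724) - 98420 = (-2184 - 69724) - 98420 = -71908 - 98420 = -170328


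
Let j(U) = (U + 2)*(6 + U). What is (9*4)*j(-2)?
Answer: 0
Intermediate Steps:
j(U) = (2 + U)*(6 + U)
(9*4)*j(-2) = (9*4)*(12 + (-2)**2 + 8*(-2)) = 36*(12 + 4 - 16) = 36*0 = 0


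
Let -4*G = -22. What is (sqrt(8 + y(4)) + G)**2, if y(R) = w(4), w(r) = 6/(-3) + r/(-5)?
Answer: 709/20 + 11*sqrt(130)/5 ≈ 60.534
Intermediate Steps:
w(r) = -2 - r/5 (w(r) = 6*(-1/3) + r*(-1/5) = -2 - r/5)
y(R) = -14/5 (y(R) = -2 - 1/5*4 = -2 - 4/5 = -14/5)
G = 11/2 (G = -1/4*(-22) = 11/2 ≈ 5.5000)
(sqrt(8 + y(4)) + G)**2 = (sqrt(8 - 14/5) + 11/2)**2 = (sqrt(26/5) + 11/2)**2 = (sqrt(130)/5 + 11/2)**2 = (11/2 + sqrt(130)/5)**2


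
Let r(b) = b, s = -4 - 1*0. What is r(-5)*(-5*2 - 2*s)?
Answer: 10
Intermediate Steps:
s = -4 (s = -4 + 0 = -4)
r(-5)*(-5*2 - 2*s) = -5*(-5*2 - 2*(-4)) = -5*(-10 + 8) = -5*(-2) = 10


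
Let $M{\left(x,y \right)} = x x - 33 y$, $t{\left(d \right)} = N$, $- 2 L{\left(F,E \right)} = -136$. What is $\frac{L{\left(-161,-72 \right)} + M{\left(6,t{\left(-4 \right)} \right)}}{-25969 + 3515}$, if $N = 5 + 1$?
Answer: $\frac{47}{11227} \approx 0.0041863$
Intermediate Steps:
$L{\left(F,E \right)} = 68$ ($L{\left(F,E \right)} = \left(- \frac{1}{2}\right) \left(-136\right) = 68$)
$N = 6$
$t{\left(d \right)} = 6$
$M{\left(x,y \right)} = x^{2} - 33 y$
$\frac{L{\left(-161,-72 \right)} + M{\left(6,t{\left(-4 \right)} \right)}}{-25969 + 3515} = \frac{68 + \left(6^{2} - 198\right)}{-25969 + 3515} = \frac{68 + \left(36 - 198\right)}{-22454} = \left(68 - 162\right) \left(- \frac{1}{22454}\right) = \left(-94\right) \left(- \frac{1}{22454}\right) = \frac{47}{11227}$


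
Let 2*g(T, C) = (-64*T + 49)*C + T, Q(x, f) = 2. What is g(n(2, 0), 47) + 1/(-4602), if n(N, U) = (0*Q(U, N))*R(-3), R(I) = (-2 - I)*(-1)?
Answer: 2649601/2301 ≈ 1151.5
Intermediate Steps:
R(I) = 2 + I
n(N, U) = 0 (n(N, U) = (0*2)*(2 - 3) = 0*(-1) = 0)
g(T, C) = T/2 + C*(49 - 64*T)/2 (g(T, C) = ((-64*T + 49)*C + T)/2 = ((49 - 64*T)*C + T)/2 = (C*(49 - 64*T) + T)/2 = (T + C*(49 - 64*T))/2 = T/2 + C*(49 - 64*T)/2)
g(n(2, 0), 47) + 1/(-4602) = ((½)*0 + (49/2)*47 - 32*47*0) + 1/(-4602) = (0 + 2303/2 + 0) - 1/4602 = 2303/2 - 1/4602 = 2649601/2301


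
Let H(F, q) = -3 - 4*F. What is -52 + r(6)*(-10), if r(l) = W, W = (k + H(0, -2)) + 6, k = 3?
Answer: -112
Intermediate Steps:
W = 6 (W = (3 + (-3 - 4*0)) + 6 = (3 + (-3 + 0)) + 6 = (3 - 3) + 6 = 0 + 6 = 6)
r(l) = 6
-52 + r(6)*(-10) = -52 + 6*(-10) = -52 - 60 = -112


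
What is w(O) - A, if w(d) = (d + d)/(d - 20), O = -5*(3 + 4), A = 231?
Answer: -2527/11 ≈ -229.73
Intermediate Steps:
O = -35 (O = -5*7 = -35)
w(d) = 2*d/(-20 + d) (w(d) = (2*d)/(-20 + d) = 2*d/(-20 + d))
w(O) - A = 2*(-35)/(-20 - 35) - 1*231 = 2*(-35)/(-55) - 231 = 2*(-35)*(-1/55) - 231 = 14/11 - 231 = -2527/11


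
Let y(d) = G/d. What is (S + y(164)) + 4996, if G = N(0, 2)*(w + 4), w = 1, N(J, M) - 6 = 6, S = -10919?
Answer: -242828/41 ≈ -5922.6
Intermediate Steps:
N(J, M) = 12 (N(J, M) = 6 + 6 = 12)
G = 60 (G = 12*(1 + 4) = 12*5 = 60)
y(d) = 60/d
(S + y(164)) + 4996 = (-10919 + 60/164) + 4996 = (-10919 + 60*(1/164)) + 4996 = (-10919 + 15/41) + 4996 = -447664/41 + 4996 = -242828/41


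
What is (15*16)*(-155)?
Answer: -37200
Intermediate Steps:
(15*16)*(-155) = 240*(-155) = -37200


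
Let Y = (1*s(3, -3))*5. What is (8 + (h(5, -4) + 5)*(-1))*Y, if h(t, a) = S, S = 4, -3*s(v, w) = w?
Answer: -5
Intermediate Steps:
s(v, w) = -w/3
h(t, a) = 4
Y = 5 (Y = (1*(-1/3*(-3)))*5 = (1*1)*5 = 1*5 = 5)
(8 + (h(5, -4) + 5)*(-1))*Y = (8 + (4 + 5)*(-1))*5 = (8 + 9*(-1))*5 = (8 - 9)*5 = -1*5 = -5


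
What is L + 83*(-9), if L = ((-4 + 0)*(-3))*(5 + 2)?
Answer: -663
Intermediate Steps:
L = 84 (L = -4*(-3)*7 = 12*7 = 84)
L + 83*(-9) = 84 + 83*(-9) = 84 - 747 = -663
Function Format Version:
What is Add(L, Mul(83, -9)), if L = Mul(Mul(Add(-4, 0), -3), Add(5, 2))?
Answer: -663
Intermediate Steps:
L = 84 (L = Mul(Mul(-4, -3), 7) = Mul(12, 7) = 84)
Add(L, Mul(83, -9)) = Add(84, Mul(83, -9)) = Add(84, -747) = -663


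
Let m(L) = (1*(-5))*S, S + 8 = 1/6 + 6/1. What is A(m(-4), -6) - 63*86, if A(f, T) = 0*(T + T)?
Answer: -5418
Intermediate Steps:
S = -11/6 (S = -8 + (1/6 + 6/1) = -8 + (1*(⅙) + 6*1) = -8 + (⅙ + 6) = -8 + 37/6 = -11/6 ≈ -1.8333)
m(L) = 55/6 (m(L) = (1*(-5))*(-11/6) = -5*(-11/6) = 55/6)
A(f, T) = 0 (A(f, T) = 0*(2*T) = 0)
A(m(-4), -6) - 63*86 = 0 - 63*86 = 0 - 5418 = -5418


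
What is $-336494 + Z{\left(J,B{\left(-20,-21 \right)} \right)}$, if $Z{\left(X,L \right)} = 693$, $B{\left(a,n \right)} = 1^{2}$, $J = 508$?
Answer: $-335801$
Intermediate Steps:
$B{\left(a,n \right)} = 1$
$-336494 + Z{\left(J,B{\left(-20,-21 \right)} \right)} = -336494 + 693 = -335801$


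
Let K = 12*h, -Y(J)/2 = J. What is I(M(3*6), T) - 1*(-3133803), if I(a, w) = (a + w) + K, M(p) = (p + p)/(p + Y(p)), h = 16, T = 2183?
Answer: 3136176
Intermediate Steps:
Y(J) = -2*J
K = 192 (K = 12*16 = 192)
M(p) = -2 (M(p) = (p + p)/(p - 2*p) = (2*p)/((-p)) = (2*p)*(-1/p) = -2)
I(a, w) = 192 + a + w (I(a, w) = (a + w) + 192 = 192 + a + w)
I(M(3*6), T) - 1*(-3133803) = (192 - 2 + 2183) - 1*(-3133803) = 2373 + 3133803 = 3136176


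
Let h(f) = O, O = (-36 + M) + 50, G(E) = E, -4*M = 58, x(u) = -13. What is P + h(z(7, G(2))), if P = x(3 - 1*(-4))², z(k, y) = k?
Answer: 337/2 ≈ 168.50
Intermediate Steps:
M = -29/2 (M = -¼*58 = -29/2 ≈ -14.500)
O = -½ (O = (-36 - 29/2) + 50 = -101/2 + 50 = -½ ≈ -0.50000)
h(f) = -½
P = 169 (P = (-13)² = 169)
P + h(z(7, G(2))) = 169 - ½ = 337/2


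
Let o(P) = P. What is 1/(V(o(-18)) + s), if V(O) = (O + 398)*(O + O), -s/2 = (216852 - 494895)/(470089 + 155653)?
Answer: -312871/4279797237 ≈ -7.3104e-5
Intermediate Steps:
s = 278043/312871 (s = -2*(216852 - 494895)/(470089 + 155653) = -(-556086)/625742 = -2*(-278043/625742) = 278043/312871 ≈ 0.88868)
V(O) = 2*O*(398 + O) (V(O) = (398 + O)*(2*O) = 2*O*(398 + O))
1/(V(o(-18)) + s) = 1/(2*(-18)*(398 - 18) + 278043/312871) = 1/(2*(-18)*380 + 278043/312871) = 1/(-13680 + 278043/312871) = 1/(-4279797237/312871) = -312871/4279797237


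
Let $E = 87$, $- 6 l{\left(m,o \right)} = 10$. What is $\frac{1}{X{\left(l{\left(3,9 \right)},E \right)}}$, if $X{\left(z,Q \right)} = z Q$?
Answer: $- \frac{1}{145} \approx -0.0068966$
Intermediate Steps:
$l{\left(m,o \right)} = - \frac{5}{3}$ ($l{\left(m,o \right)} = \left(- \frac{1}{6}\right) 10 = - \frac{5}{3}$)
$X{\left(z,Q \right)} = Q z$
$\frac{1}{X{\left(l{\left(3,9 \right)},E \right)}} = \frac{1}{87 \left(- \frac{5}{3}\right)} = \frac{1}{-145} = - \frac{1}{145}$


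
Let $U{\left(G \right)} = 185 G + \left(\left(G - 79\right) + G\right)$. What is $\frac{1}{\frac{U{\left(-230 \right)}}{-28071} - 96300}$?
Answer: $- \frac{9357}{901064737} \approx -1.0384 \cdot 10^{-5}$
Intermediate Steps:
$U{\left(G \right)} = -79 + 187 G$ ($U{\left(G \right)} = 185 G + \left(\left(-79 + G\right) + G\right) = 185 G + \left(-79 + 2 G\right) = -79 + 187 G$)
$\frac{1}{\frac{U{\left(-230 \right)}}{-28071} - 96300} = \frac{1}{\frac{-79 + 187 \left(-230\right)}{-28071} - 96300} = \frac{1}{\left(-79 - 43010\right) \left(- \frac{1}{28071}\right) - 96300} = \frac{1}{\left(-43089\right) \left(- \frac{1}{28071}\right) - 96300} = \frac{1}{\frac{14363}{9357} - 96300} = \frac{1}{- \frac{901064737}{9357}} = - \frac{9357}{901064737}$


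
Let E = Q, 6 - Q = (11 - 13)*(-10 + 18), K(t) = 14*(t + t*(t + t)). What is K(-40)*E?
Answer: 973280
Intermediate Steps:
K(t) = 14*t + 28*t² (K(t) = 14*(t + t*(2*t)) = 14*(t + 2*t²) = 14*t + 28*t²)
Q = 22 (Q = 6 - (11 - 13)*(-10 + 18) = 6 - (-2)*8 = 6 - 1*(-16) = 6 + 16 = 22)
E = 22
K(-40)*E = (14*(-40)*(1 + 2*(-40)))*22 = (14*(-40)*(1 - 80))*22 = (14*(-40)*(-79))*22 = 44240*22 = 973280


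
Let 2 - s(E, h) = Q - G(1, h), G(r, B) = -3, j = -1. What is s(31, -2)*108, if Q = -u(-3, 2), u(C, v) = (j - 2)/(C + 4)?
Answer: -432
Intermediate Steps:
u(C, v) = -3/(4 + C) (u(C, v) = (-1 - 2)/(C + 4) = -3/(4 + C))
Q = 3 (Q = -(-3)/(4 - 3) = -(-3)/1 = -(-3) = -1*(-3) = 3)
s(E, h) = -4 (s(E, h) = 2 - (3 - 1*(-3)) = 2 - (3 + 3) = 2 - 1*6 = 2 - 6 = -4)
s(31, -2)*108 = -4*108 = -432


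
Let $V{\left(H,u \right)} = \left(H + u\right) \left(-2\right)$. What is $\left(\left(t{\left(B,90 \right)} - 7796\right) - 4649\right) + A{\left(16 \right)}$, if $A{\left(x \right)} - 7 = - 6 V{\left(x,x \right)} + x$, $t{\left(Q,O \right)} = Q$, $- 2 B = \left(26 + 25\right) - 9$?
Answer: $-12059$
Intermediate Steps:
$B = -21$ ($B = - \frac{\left(26 + 25\right) - 9}{2} = - \frac{51 - 9}{2} = \left(- \frac{1}{2}\right) 42 = -21$)
$V{\left(H,u \right)} = - 2 H - 2 u$
$A{\left(x \right)} = 7 + 25 x$ ($A{\left(x \right)} = 7 + \left(- 6 \left(- 2 x - 2 x\right) + x\right) = 7 - \left(- x + 6 \left(-4\right) x\right) = 7 + \left(24 x + x\right) = 7 + 25 x$)
$\left(\left(t{\left(B,90 \right)} - 7796\right) - 4649\right) + A{\left(16 \right)} = \left(\left(-21 - 7796\right) - 4649\right) + \left(7 + 25 \cdot 16\right) = \left(-7817 - 4649\right) + \left(7 + 400\right) = -12466 + 407 = -12059$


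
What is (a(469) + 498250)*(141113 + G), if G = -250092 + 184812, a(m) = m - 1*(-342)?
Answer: 37845292813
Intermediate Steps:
a(m) = 342 + m (a(m) = m + 342 = 342 + m)
G = -65280
(a(469) + 498250)*(141113 + G) = ((342 + 469) + 498250)*(141113 - 65280) = (811 + 498250)*75833 = 499061*75833 = 37845292813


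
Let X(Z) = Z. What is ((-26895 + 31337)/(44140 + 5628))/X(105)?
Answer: 2221/2612820 ≈ 0.00085004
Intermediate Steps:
((-26895 + 31337)/(44140 + 5628))/X(105) = ((-26895 + 31337)/(44140 + 5628))/105 = (4442/49768)*(1/105) = (4442*(1/49768))*(1/105) = (2221/24884)*(1/105) = 2221/2612820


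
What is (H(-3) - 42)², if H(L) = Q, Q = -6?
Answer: 2304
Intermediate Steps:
H(L) = -6
(H(-3) - 42)² = (-6 - 42)² = (-48)² = 2304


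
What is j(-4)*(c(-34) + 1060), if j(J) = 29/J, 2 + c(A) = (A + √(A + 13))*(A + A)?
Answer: -48865/2 + 493*I*√21 ≈ -24433.0 + 2259.2*I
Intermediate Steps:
c(A) = -2 + 2*A*(A + √(13 + A)) (c(A) = -2 + (A + √(A + 13))*(A + A) = -2 + (A + √(13 + A))*(2*A) = -2 + 2*A*(A + √(13 + A)))
j(-4)*(c(-34) + 1060) = (29/(-4))*((-2 + 2*(-34)² + 2*(-34)*√(13 - 34)) + 1060) = (29*(-¼))*((-2 + 2*1156 + 2*(-34)*√(-21)) + 1060) = -29*((-2 + 2312 + 2*(-34)*(I*√21)) + 1060)/4 = -29*((-2 + 2312 - 68*I*√21) + 1060)/4 = -29*((2310 - 68*I*√21) + 1060)/4 = -29*(3370 - 68*I*√21)/4 = -48865/2 + 493*I*√21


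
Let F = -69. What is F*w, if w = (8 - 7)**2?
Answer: -69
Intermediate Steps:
w = 1 (w = 1**2 = 1)
F*w = -69*1 = -69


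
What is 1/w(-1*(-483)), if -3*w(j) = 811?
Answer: -3/811 ≈ -0.0036991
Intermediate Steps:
w(j) = -811/3 (w(j) = -⅓*811 = -811/3)
1/w(-1*(-483)) = 1/(-811/3) = -3/811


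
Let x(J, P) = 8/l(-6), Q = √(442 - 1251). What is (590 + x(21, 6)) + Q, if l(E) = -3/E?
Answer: 606 + I*√809 ≈ 606.0 + 28.443*I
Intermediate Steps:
Q = I*√809 (Q = √(-809) = I*√809 ≈ 28.443*I)
x(J, P) = 16 (x(J, P) = 8/((-3/(-6))) = 8/((-3*(-⅙))) = 8/(½) = 8*2 = 16)
(590 + x(21, 6)) + Q = (590 + 16) + I*√809 = 606 + I*√809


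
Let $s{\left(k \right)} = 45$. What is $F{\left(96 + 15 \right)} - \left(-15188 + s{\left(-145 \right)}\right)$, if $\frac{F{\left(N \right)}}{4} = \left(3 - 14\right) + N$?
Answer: $15543$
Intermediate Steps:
$F{\left(N \right)} = -44 + 4 N$ ($F{\left(N \right)} = 4 \left(\left(3 - 14\right) + N\right) = 4 \left(-11 + N\right) = -44 + 4 N$)
$F{\left(96 + 15 \right)} - \left(-15188 + s{\left(-145 \right)}\right) = \left(-44 + 4 \left(96 + 15\right)\right) + \left(15188 - 45\right) = \left(-44 + 4 \cdot 111\right) + \left(15188 - 45\right) = \left(-44 + 444\right) + 15143 = 400 + 15143 = 15543$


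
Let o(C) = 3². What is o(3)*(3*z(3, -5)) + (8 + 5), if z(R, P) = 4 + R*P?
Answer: -284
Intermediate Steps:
z(R, P) = 4 + P*R
o(C) = 9
o(3)*(3*z(3, -5)) + (8 + 5) = 9*(3*(4 - 5*3)) + (8 + 5) = 9*(3*(4 - 15)) + 13 = 9*(3*(-11)) + 13 = 9*(-33) + 13 = -297 + 13 = -284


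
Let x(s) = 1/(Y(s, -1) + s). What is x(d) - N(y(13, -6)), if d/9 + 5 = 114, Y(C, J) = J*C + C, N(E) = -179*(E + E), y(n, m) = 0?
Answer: 1/981 ≈ 0.0010194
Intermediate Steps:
N(E) = -358*E
Y(C, J) = C + C*J (Y(C, J) = C*J + C = C + C*J)
d = 981 (d = -45 + 9*114 = -45 + 1026 = 981)
x(s) = 1/s (x(s) = 1/(s*(1 - 1) + s) = 1/(s*0 + s) = 1/(0 + s) = 1/s)
x(d) - N(y(13, -6)) = 1/981 - (-358)*0 = 1/981 - 1*0 = 1/981 + 0 = 1/981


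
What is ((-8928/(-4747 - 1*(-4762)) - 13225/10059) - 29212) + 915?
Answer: -1453199324/50295 ≈ -28894.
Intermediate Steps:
((-8928/(-4747 - 1*(-4762)) - 13225/10059) - 29212) + 915 = ((-8928/(-4747 + 4762) - 13225*1/10059) - 29212) + 915 = ((-8928/15 - 13225/10059) - 29212) + 915 = ((-8928*1/15 - 13225/10059) - 29212) + 915 = ((-2976/5 - 13225/10059) - 29212) + 915 = (-30001709/50295 - 29212) + 915 = -1499219249/50295 + 915 = -1453199324/50295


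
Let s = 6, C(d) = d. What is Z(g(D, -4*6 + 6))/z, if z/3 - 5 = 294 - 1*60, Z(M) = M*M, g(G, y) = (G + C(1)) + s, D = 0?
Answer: 49/717 ≈ 0.068340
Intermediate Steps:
g(G, y) = 7 + G (g(G, y) = (G + 1) + 6 = (1 + G) + 6 = 7 + G)
Z(M) = M**2
z = 717 (z = 15 + 3*(294 - 1*60) = 15 + 3*(294 - 60) = 15 + 3*234 = 15 + 702 = 717)
Z(g(D, -4*6 + 6))/z = (7 + 0)**2/717 = 7**2*(1/717) = 49*(1/717) = 49/717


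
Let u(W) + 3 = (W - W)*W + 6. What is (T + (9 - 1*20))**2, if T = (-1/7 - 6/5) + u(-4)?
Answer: 106929/1225 ≈ 87.289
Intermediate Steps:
u(W) = 3 (u(W) = -3 + ((W - W)*W + 6) = -3 + (0*W + 6) = -3 + (0 + 6) = -3 + 6 = 3)
T = 58/35 (T = (-1/7 - 6/5) + 3 = -47/35 + 3 = 58/35 ≈ 1.6571)
(T + (9 - 1*20))**2 = (58/35 + (9 - 1*20))**2 = (58/35 + (9 - 20))**2 = (58/35 - 11)**2 = (-327/35)**2 = 106929/1225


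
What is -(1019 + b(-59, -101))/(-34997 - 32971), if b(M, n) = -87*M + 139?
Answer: 699/7552 ≈ 0.092558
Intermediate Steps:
b(M, n) = 139 - 87*M
-(1019 + b(-59, -101))/(-34997 - 32971) = -(1019 + (139 - 87*(-59)))/(-34997 - 32971) = -(1019 + (139 + 5133))/(-67968) = -(1019 + 5272)*(-1)/67968 = -6291*(-1)/67968 = -1*(-699/7552) = 699/7552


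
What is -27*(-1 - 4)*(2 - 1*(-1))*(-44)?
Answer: -17820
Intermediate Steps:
-27*(-1 - 4)*(2 - 1*(-1))*(-44) = -(-135)*(2 + 1)*(-44) = -(-135)*3*(-44) = -27*(-15)*(-44) = 405*(-44) = -17820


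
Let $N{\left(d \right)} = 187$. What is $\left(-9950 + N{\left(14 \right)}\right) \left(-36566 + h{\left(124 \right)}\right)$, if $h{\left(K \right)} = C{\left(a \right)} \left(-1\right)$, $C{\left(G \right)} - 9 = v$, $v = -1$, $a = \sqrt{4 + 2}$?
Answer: $357071962$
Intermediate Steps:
$a = \sqrt{6} \approx 2.4495$
$C{\left(G \right)} = 8$ ($C{\left(G \right)} = 9 - 1 = 8$)
$h{\left(K \right)} = -8$ ($h{\left(K \right)} = 8 \left(-1\right) = -8$)
$\left(-9950 + N{\left(14 \right)}\right) \left(-36566 + h{\left(124 \right)}\right) = \left(-9950 + 187\right) \left(-36566 - 8\right) = \left(-9763\right) \left(-36574\right) = 357071962$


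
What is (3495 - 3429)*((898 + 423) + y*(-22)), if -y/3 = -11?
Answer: 39270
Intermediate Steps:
y = 33 (y = -3*(-11) = 33)
(3495 - 3429)*((898 + 423) + y*(-22)) = (3495 - 3429)*((898 + 423) + 33*(-22)) = 66*(1321 - 726) = 66*595 = 39270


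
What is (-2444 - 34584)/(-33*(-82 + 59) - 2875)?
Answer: 9257/529 ≈ 17.499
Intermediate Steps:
(-2444 - 34584)/(-33*(-82 + 59) - 2875) = -37028/(-33*(-23) - 2875) = -37028/(759 - 2875) = -37028/(-2116) = -37028*(-1/2116) = 9257/529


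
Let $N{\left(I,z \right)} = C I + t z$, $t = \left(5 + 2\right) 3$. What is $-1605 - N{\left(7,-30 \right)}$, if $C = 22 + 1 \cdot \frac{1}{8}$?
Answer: $- \frac{9039}{8} \approx -1129.9$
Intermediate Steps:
$t = 21$ ($t = 7 \cdot 3 = 21$)
$C = \frac{177}{8}$ ($C = 22 + 1 \cdot \frac{1}{8} = 22 + \frac{1}{8} = \frac{177}{8} \approx 22.125$)
$N{\left(I,z \right)} = 21 z + \frac{177 I}{8}$ ($N{\left(I,z \right)} = \frac{177 I}{8} + 21 z = 21 z + \frac{177 I}{8}$)
$-1605 - N{\left(7,-30 \right)} = -1605 - \left(21 \left(-30\right) + \frac{177}{8} \cdot 7\right) = -1605 - \left(-630 + \frac{1239}{8}\right) = -1605 - - \frac{3801}{8} = -1605 + \frac{3801}{8} = - \frac{9039}{8}$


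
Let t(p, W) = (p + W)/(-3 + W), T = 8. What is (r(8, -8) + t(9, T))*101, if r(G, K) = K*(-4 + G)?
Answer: -14443/5 ≈ -2888.6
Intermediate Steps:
t(p, W) = (W + p)/(-3 + W)
(r(8, -8) + t(9, T))*101 = (-8*(-4 + 8) + (8 + 9)/(-3 + 8))*101 = (-8*4 + 17/5)*101 = (-32 + (1/5)*17)*101 = (-32 + 17/5)*101 = -143/5*101 = -14443/5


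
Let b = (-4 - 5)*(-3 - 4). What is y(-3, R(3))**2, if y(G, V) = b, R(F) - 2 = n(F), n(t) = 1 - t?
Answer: 3969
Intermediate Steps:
R(F) = 3 - F (R(F) = 2 + (1 - F) = 3 - F)
b = 63 (b = -9*(-7) = 63)
y(G, V) = 63
y(-3, R(3))**2 = 63**2 = 3969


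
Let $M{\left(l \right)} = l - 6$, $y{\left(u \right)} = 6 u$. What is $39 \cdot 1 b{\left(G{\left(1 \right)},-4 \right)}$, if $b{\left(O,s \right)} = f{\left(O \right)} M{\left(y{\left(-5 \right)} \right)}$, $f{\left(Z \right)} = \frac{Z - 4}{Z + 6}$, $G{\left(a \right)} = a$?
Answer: $\frac{4212}{7} \approx 601.71$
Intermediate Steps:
$M{\left(l \right)} = -6 + l$ ($M{\left(l \right)} = l - 6 = -6 + l$)
$f{\left(Z \right)} = \frac{-4 + Z}{6 + Z}$
$b{\left(O,s \right)} = - \frac{36 \left(-4 + O\right)}{6 + O}$ ($b{\left(O,s \right)} = \frac{-4 + O}{6 + O} \left(-6 + 6 \left(-5\right)\right) = \frac{-4 + O}{6 + O} \left(-6 - 30\right) = \frac{-4 + O}{6 + O} \left(-36\right) = - \frac{36 \left(-4 + O\right)}{6 + O}$)
$39 \cdot 1 b{\left(G{\left(1 \right)},-4 \right)} = 39 \cdot 1 \frac{36 \left(4 - 1\right)}{6 + 1} = 39 \frac{36 \left(4 - 1\right)}{7} = 39 \cdot 36 \cdot \frac{1}{7} \cdot 3 = 39 \cdot \frac{108}{7} = \frac{4212}{7}$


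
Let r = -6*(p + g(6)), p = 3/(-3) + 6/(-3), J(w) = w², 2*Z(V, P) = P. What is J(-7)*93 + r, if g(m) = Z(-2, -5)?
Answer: 4590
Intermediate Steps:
Z(V, P) = P/2
g(m) = -5/2 (g(m) = (½)*(-5) = -5/2)
p = -3 (p = 3*(-⅓) + 6*(-⅓) = -1 - 2 = -3)
r = 33 (r = -6*(-3 - 5/2) = -6*(-11/2) = 33)
J(-7)*93 + r = (-7)²*93 + 33 = 49*93 + 33 = 4557 + 33 = 4590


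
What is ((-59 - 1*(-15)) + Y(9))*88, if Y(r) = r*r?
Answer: 3256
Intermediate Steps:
Y(r) = r²
((-59 - 1*(-15)) + Y(9))*88 = ((-59 - 1*(-15)) + 9²)*88 = ((-59 + 15) + 81)*88 = (-44 + 81)*88 = 37*88 = 3256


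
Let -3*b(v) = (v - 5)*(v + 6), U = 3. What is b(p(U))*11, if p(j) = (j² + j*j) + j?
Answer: -1584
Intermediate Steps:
p(j) = j + 2*j² (p(j) = (j² + j²) + j = 2*j² + j = j + 2*j²)
b(v) = -(-5 + v)*(6 + v)/3 (b(v) = -(v - 5)*(v + 6)/3 = -(-5 + v)*(6 + v)/3)
b(p(U))*11 = (10 - (1 + 2*3) - 9*(1 + 2*3)²/3)*11 = (10 - (1 + 6) - 9*(1 + 6)²/3)*11 = (10 - 7 - (3*7)²/3)*11 = (10 - ⅓*21 - ⅓*21²)*11 = (10 - 7 - ⅓*441)*11 = (10 - 7 - 147)*11 = -144*11 = -1584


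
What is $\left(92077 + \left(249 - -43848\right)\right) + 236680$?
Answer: $372854$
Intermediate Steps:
$\left(92077 + \left(249 - -43848\right)\right) + 236680 = \left(92077 + \left(249 + 43848\right)\right) + 236680 = \left(92077 + 44097\right) + 236680 = 136174 + 236680 = 372854$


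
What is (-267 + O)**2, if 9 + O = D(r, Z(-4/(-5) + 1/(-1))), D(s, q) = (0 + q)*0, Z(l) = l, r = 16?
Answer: 76176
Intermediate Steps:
D(s, q) = 0 (D(s, q) = q*0 = 0)
O = -9 (O = -9 + 0 = -9)
(-267 + O)**2 = (-267 - 9)**2 = (-276)**2 = 76176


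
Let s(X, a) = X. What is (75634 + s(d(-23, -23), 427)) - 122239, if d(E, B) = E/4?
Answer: -186443/4 ≈ -46611.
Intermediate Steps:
d(E, B) = E/4 (d(E, B) = E*(¼) = E/4)
(75634 + s(d(-23, -23), 427)) - 122239 = (75634 + (¼)*(-23)) - 122239 = (75634 - 23/4) - 122239 = 302513/4 - 122239 = -186443/4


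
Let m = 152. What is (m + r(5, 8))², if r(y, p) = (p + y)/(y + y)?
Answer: 2350089/100 ≈ 23501.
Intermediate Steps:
r(y, p) = (p + y)/(2*y) (r(y, p) = (p + y)/((2*y)) = (p + y)*(1/(2*y)) = (p + y)/(2*y))
(m + r(5, 8))² = (152 + (½)*(8 + 5)/5)² = (152 + (½)*(⅕)*13)² = (152 + 13/10)² = (1533/10)² = 2350089/100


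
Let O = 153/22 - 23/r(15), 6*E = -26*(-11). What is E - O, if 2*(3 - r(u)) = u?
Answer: 7049/198 ≈ 35.601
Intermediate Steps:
r(u) = 3 - u/2
E = 143/3 (E = (-26*(-11))/6 = (⅙)*286 = 143/3 ≈ 47.667)
O = 2389/198 (O = 153/22 - 23/(3 - ½*15) = 153*(1/22) - 23/(3 - 15/2) = 153/22 - 23/(-9/2) = 153/22 - 23*(-2/9) = 153/22 + 46/9 = 2389/198 ≈ 12.066)
E - O = 143/3 - 1*2389/198 = 143/3 - 2389/198 = 7049/198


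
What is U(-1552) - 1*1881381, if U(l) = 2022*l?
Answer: -5019525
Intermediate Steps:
U(-1552) - 1*1881381 = 2022*(-1552) - 1*1881381 = -3138144 - 1881381 = -5019525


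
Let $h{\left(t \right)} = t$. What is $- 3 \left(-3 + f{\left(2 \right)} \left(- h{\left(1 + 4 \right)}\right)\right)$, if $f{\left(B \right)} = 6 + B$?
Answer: $129$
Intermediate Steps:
$- 3 \left(-3 + f{\left(2 \right)} \left(- h{\left(1 + 4 \right)}\right)\right) = - 3 \left(-3 + \left(6 + 2\right) \left(- (1 + 4)\right)\right) = - 3 \left(-3 + 8 \left(\left(-1\right) 5\right)\right) = - 3 \left(-3 + 8 \left(-5\right)\right) = - 3 \left(-3 - 40\right) = \left(-3\right) \left(-43\right) = 129$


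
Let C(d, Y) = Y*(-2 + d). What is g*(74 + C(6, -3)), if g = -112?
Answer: -6944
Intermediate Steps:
g*(74 + C(6, -3)) = -112*(74 - 3*(-2 + 6)) = -112*(74 - 3*4) = -112*(74 - 12) = -112*62 = -6944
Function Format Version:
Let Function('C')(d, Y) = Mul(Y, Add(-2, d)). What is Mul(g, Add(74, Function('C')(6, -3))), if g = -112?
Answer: -6944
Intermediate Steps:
Mul(g, Add(74, Function('C')(6, -3))) = Mul(-112, Add(74, Mul(-3, Add(-2, 6)))) = Mul(-112, Add(74, Mul(-3, 4))) = Mul(-112, Add(74, -12)) = Mul(-112, 62) = -6944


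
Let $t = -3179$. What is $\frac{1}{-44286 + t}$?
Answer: $- \frac{1}{47465} \approx -2.1068 \cdot 10^{-5}$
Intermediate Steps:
$\frac{1}{-44286 + t} = \frac{1}{-44286 - 3179} = \frac{1}{-47465} = - \frac{1}{47465}$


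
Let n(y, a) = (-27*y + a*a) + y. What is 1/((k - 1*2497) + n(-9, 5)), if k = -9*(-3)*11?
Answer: -1/1941 ≈ -0.00051520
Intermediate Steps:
k = 297 (k = 27*11 = 297)
n(y, a) = a² - 26*y (n(y, a) = (-27*y + a²) + y = (a² - 27*y) + y = a² - 26*y)
1/((k - 1*2497) + n(-9, 5)) = 1/((297 - 1*2497) + (5² - 26*(-9))) = 1/((297 - 2497) + (25 + 234)) = 1/(-2200 + 259) = 1/(-1941) = -1/1941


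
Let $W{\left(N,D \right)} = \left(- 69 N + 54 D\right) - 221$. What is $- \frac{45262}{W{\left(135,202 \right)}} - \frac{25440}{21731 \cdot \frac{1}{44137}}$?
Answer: $- \frac{110109093763}{2129638} \approx -51703.0$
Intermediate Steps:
$W{\left(N,D \right)} = -221 - 69 N + 54 D$
$- \frac{45262}{W{\left(135,202 \right)}} - \frac{25440}{21731 \cdot \frac{1}{44137}} = - \frac{45262}{-221 - 9315 + 54 \cdot 202} - \frac{25440}{21731 \cdot \frac{1}{44137}} = - \frac{45262}{-221 - 9315 + 10908} - \frac{25440}{21731 \cdot \frac{1}{44137}} = - \frac{45262}{1372} - \frac{25440}{\frac{21731}{44137}} = \left(-45262\right) \frac{1}{1372} - \frac{1122845280}{21731} = - \frac{3233}{98} - \frac{1122845280}{21731} = - \frac{110109093763}{2129638}$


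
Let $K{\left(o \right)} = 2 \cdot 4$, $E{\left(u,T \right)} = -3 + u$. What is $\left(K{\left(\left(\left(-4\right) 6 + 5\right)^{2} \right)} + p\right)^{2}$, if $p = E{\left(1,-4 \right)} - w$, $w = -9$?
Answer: $225$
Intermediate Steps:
$K{\left(o \right)} = 8$
$p = 7$ ($p = \left(-3 + 1\right) - -9 = -2 + 9 = 7$)
$\left(K{\left(\left(\left(-4\right) 6 + 5\right)^{2} \right)} + p\right)^{2} = \left(8 + 7\right)^{2} = 15^{2} = 225$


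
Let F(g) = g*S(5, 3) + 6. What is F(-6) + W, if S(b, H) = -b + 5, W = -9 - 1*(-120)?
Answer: 117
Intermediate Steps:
W = 111 (W = -9 + 120 = 111)
S(b, H) = 5 - b
F(g) = 6 (F(g) = g*(5 - 1*5) + 6 = g*(5 - 5) + 6 = g*0 + 6 = 0 + 6 = 6)
F(-6) + W = 6 + 111 = 117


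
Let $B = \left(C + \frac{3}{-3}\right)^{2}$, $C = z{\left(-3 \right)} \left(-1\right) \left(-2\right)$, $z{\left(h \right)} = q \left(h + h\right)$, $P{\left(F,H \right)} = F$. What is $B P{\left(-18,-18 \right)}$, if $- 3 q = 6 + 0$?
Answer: $-9522$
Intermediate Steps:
$q = -2$ ($q = - \frac{6 + 0}{3} = \left(- \frac{1}{3}\right) 6 = -2$)
$z{\left(h \right)} = - 4 h$ ($z{\left(h \right)} = - 2 \left(h + h\right) = - 2 \cdot 2 h = - 4 h$)
$C = 24$ ($C = \left(-4\right) \left(-3\right) \left(-1\right) \left(-2\right) = 12 \left(-1\right) \left(-2\right) = \left(-12\right) \left(-2\right) = 24$)
$B = 529$ ($B = \left(24 + \frac{3}{-3}\right)^{2} = \left(24 + 3 \left(- \frac{1}{3}\right)\right)^{2} = \left(24 - 1\right)^{2} = 23^{2} = 529$)
$B P{\left(-18,-18 \right)} = 529 \left(-18\right) = -9522$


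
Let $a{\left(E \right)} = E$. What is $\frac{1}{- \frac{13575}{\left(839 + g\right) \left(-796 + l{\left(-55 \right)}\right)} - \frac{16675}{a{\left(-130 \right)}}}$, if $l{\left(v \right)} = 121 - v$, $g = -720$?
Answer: $\frac{191828}{24640925} \approx 0.0077849$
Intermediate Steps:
$\frac{1}{- \frac{13575}{\left(839 + g\right) \left(-796 + l{\left(-55 \right)}\right)} - \frac{16675}{a{\left(-130 \right)}}} = \frac{1}{- \frac{13575}{\left(839 - 720\right) \left(-796 + \left(121 - -55\right)\right)} - \frac{16675}{-130}} = \frac{1}{- \frac{13575}{119 \left(-796 + \left(121 + 55\right)\right)} - - \frac{3335}{26}} = \frac{1}{- \frac{13575}{119 \left(-796 + 176\right)} + \frac{3335}{26}} = \frac{1}{- \frac{13575}{119 \left(-620\right)} + \frac{3335}{26}} = \frac{1}{- \frac{13575}{-73780} + \frac{3335}{26}} = \frac{1}{\left(-13575\right) \left(- \frac{1}{73780}\right) + \frac{3335}{26}} = \frac{1}{\frac{2715}{14756} + \frac{3335}{26}} = \frac{1}{\frac{24640925}{191828}} = \frac{191828}{24640925}$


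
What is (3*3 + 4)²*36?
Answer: 6084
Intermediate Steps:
(3*3 + 4)²*36 = (9 + 4)²*36 = 13²*36 = 169*36 = 6084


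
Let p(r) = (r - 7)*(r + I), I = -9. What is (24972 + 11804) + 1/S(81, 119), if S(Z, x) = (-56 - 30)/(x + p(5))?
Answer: 3162609/86 ≈ 36775.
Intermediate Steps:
p(r) = (-9 + r)*(-7 + r) (p(r) = (r - 7)*(r - 9) = (-7 + r)*(-9 + r) = (-9 + r)*(-7 + r))
S(Z, x) = -86/(8 + x) (S(Z, x) = (-56 - 30)/(x + (63 + 5² - 16*5)) = -86/(x + (63 + 25 - 80)) = -86/(x + 8) = -86/(8 + x))
(24972 + 11804) + 1/S(81, 119) = (24972 + 11804) + 1/(-86/(8 + 119)) = 36776 + 1/(-86/127) = 36776 - 127/86 = 3162609/86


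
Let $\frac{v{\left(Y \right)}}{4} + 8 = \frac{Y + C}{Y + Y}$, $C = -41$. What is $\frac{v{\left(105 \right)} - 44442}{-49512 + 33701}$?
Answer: $\frac{4669642}{1660155} \approx 2.8128$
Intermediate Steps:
$v{\left(Y \right)} = -32 + \frac{2 \left(-41 + Y\right)}{Y}$ ($v{\left(Y \right)} = -32 + 4 \frac{Y - 41}{Y + Y} = -32 + 4 \frac{-41 + Y}{2 Y} = -32 + \frac{2 \left(-41 + Y\right)}{Y}$)
$\frac{v{\left(105 \right)} - 44442}{-49512 + 33701} = \frac{\left(-30 - \frac{82}{105}\right) - 44442}{-49512 + 33701} = \frac{\left(-30 - \frac{82}{105}\right) - 44442}{-15811} = \left(\left(-30 - \frac{82}{105}\right) - 44442\right) \left(- \frac{1}{15811}\right) = \left(- \frac{3232}{105} - 44442\right) \left(- \frac{1}{15811}\right) = \left(- \frac{4669642}{105}\right) \left(- \frac{1}{15811}\right) = \frac{4669642}{1660155}$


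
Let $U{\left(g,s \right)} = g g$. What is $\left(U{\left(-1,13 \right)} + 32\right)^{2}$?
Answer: $1089$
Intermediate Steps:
$U{\left(g,s \right)} = g^{2}$
$\left(U{\left(-1,13 \right)} + 32\right)^{2} = \left(\left(-1\right)^{2} + 32\right)^{2} = \left(1 + 32\right)^{2} = 33^{2} = 1089$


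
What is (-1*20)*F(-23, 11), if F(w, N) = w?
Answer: 460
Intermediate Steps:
(-1*20)*F(-23, 11) = -1*20*(-23) = -20*(-23) = 460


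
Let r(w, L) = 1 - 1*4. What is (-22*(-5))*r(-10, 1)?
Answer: -330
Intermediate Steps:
r(w, L) = -3 (r(w, L) = 1 - 4 = -3)
(-22*(-5))*r(-10, 1) = -22*(-5)*(-3) = -1*(-110)*(-3) = 110*(-3) = -330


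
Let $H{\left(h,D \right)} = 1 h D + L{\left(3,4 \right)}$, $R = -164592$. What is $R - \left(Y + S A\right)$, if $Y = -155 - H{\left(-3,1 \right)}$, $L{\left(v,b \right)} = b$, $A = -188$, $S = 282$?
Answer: $-111420$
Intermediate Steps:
$H{\left(h,D \right)} = 4 + D h$ ($H{\left(h,D \right)} = 1 h D + 4 = h D + 4 = D h + 4 = 4 + D h$)
$Y = -156$ ($Y = -155 - \left(4 + 1 \left(-3\right)\right) = -155 - \left(4 - 3\right) = -155 - 1 = -156$)
$R - \left(Y + S A\right) = -164592 - \left(-156 + 282 \left(-188\right)\right) = -164592 - \left(-156 - 53016\right) = -164592 - -53172 = -164592 + 53172 = -111420$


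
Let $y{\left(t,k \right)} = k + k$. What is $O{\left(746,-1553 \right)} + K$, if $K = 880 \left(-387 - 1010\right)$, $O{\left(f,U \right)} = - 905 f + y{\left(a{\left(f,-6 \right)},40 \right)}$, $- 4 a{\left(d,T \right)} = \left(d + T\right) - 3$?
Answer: $-1904410$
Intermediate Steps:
$a{\left(d,T \right)} = \frac{3}{4} - \frac{T}{4} - \frac{d}{4}$ ($a{\left(d,T \right)} = - \frac{\left(d + T\right) - 3}{4} = - \frac{\left(T + d\right) - 3}{4} = - \frac{-3 + T + d}{4} = \frac{3}{4} - \frac{T}{4} - \frac{d}{4}$)
$y{\left(t,k \right)} = 2 k$
$O{\left(f,U \right)} = 80 - 905 f$ ($O{\left(f,U \right)} = - 905 f + 2 \cdot 40 = - 905 f + 80 = 80 - 905 f$)
$K = -1229360$ ($K = 880 \left(-1397\right) = -1229360$)
$O{\left(746,-1553 \right)} + K = \left(80 - 675130\right) - 1229360 = -675050 - 1229360 = -1904410$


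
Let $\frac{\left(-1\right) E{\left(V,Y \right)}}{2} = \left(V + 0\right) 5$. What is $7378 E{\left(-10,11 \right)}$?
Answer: $737800$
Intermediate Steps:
$E{\left(V,Y \right)} = - 10 V$ ($E{\left(V,Y \right)} = - 2 \left(V + 0\right) 5 = - 2 V 5 = - 2 \cdot 5 V = - 10 V$)
$7378 E{\left(-10,11 \right)} = 7378 \left(\left(-10\right) \left(-10\right)\right) = 7378 \cdot 100 = 737800$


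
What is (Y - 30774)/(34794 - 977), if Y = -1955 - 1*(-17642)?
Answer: -15087/33817 ≈ -0.44614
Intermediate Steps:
Y = 15687 (Y = -1955 + 17642 = 15687)
(Y - 30774)/(34794 - 977) = (15687 - 30774)/(34794 - 977) = -15087/33817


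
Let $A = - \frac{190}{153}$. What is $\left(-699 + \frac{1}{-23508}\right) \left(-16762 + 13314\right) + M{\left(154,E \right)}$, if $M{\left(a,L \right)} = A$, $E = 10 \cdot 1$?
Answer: $\frac{80265255584}{33303} \approx 2.4102 \cdot 10^{6}$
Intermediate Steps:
$A = - \frac{190}{153}$ ($A = \left(-190\right) \frac{1}{153} = - \frac{190}{153} \approx -1.2418$)
$E = 10$
$M{\left(a,L \right)} = - \frac{190}{153}$
$\left(-699 + \frac{1}{-23508}\right) \left(-16762 + 13314\right) + M{\left(154,E \right)} = \left(-699 + \frac{1}{-23508}\right) \left(-16762 + 13314\right) - \frac{190}{153} = \left(-699 - \frac{1}{23508}\right) \left(-3448\right) - \frac{190}{153} = \left(- \frac{16432093}{23508}\right) \left(-3448\right) - \frac{190}{153} = \frac{14164464166}{5877} - \frac{190}{153} = \frac{80265255584}{33303}$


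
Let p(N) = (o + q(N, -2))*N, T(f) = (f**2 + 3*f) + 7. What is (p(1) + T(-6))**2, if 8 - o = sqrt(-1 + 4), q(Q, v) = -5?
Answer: (28 - sqrt(3))**2 ≈ 690.00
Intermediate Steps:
o = 8 - sqrt(3) (o = 8 - sqrt(-1 + 4) = 8 - sqrt(3) ≈ 6.2680)
T(f) = 7 + f**2 + 3*f
p(N) = N*(3 - sqrt(3)) (p(N) = ((8 - sqrt(3)) - 5)*N = (3 - sqrt(3))*N = N*(3 - sqrt(3)))
(p(1) + T(-6))**2 = (1*(3 - sqrt(3)) + (7 + (-6)**2 + 3*(-6)))**2 = ((3 - sqrt(3)) + (7 + 36 - 18))**2 = ((3 - sqrt(3)) + 25)**2 = (28 - sqrt(3))**2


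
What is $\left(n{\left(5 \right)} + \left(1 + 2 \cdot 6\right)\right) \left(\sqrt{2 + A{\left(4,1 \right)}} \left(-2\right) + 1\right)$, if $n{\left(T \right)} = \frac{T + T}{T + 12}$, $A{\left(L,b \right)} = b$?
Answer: $\frac{231}{17} - \frac{462 \sqrt{3}}{17} \approx -33.483$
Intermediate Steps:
$n{\left(T \right)} = \frac{2 T}{12 + T}$
$\left(n{\left(5 \right)} + \left(1 + 2 \cdot 6\right)\right) \left(\sqrt{2 + A{\left(4,1 \right)}} \left(-2\right) + 1\right) = \left(2 \cdot 5 \frac{1}{12 + 5} + \left(1 + 2 \cdot 6\right)\right) \left(\sqrt{2 + 1} \left(-2\right) + 1\right) = \left(2 \cdot 5 \cdot \frac{1}{17} + \left(1 + 12\right)\right) \left(\sqrt{3} \left(-2\right) + 1\right) = \left(2 \cdot 5 \cdot \frac{1}{17} + 13\right) \left(- 2 \sqrt{3} + 1\right) = \left(\frac{10}{17} + 13\right) \left(1 - 2 \sqrt{3}\right) = \frac{231 \left(1 - 2 \sqrt{3}\right)}{17} = \frac{231}{17} - \frac{462 \sqrt{3}}{17}$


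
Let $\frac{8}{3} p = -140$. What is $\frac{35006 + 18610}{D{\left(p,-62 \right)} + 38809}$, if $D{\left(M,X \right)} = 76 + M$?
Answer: $\frac{107232}{77665} \approx 1.3807$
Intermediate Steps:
$p = - \frac{105}{2}$ ($p = \frac{3}{8} \left(-140\right) = - \frac{105}{2} \approx -52.5$)
$\frac{35006 + 18610}{D{\left(p,-62 \right)} + 38809} = \frac{35006 + 18610}{\left(76 - \frac{105}{2}\right) + 38809} = \frac{53616}{\frac{47}{2} + 38809} = \frac{53616}{\frac{77665}{2}} = 53616 \cdot \frac{2}{77665} = \frac{107232}{77665}$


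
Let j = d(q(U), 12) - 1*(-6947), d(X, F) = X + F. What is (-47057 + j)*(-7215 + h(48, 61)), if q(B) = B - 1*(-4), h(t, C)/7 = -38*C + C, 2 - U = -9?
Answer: 922470162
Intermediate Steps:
U = 11 (U = 2 - 1*(-9) = 2 + 9 = 11)
h(t, C) = -259*C (h(t, C) = 7*(-38*C + C) = 7*(-37*C) = -259*C)
q(B) = 4 + B (q(B) = B + 4 = 4 + B)
d(X, F) = F + X
j = 6974 (j = (12 + (4 + 11)) - 1*(-6947) = (12 + 15) + 6947 = 27 + 6947 = 6974)
(-47057 + j)*(-7215 + h(48, 61)) = (-47057 + 6974)*(-7215 - 259*61) = -40083*(-7215 - 15799) = -40083*(-23014) = 922470162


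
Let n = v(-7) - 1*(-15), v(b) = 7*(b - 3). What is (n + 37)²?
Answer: 324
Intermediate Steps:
v(b) = -21 + 7*b (v(b) = 7*(-3 + b) = -21 + 7*b)
n = -55 (n = (-21 + 7*(-7)) - 1*(-15) = (-21 - 49) + 15 = -70 + 15 = -55)
(n + 37)² = (-55 + 37)² = (-18)² = 324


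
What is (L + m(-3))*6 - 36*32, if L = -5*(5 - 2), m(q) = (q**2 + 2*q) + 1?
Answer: -1218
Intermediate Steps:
m(q) = 1 + q**2 + 2*q
L = -15 (L = -5*3 = -15)
(L + m(-3))*6 - 36*32 = (-15 + (1 + (-3)**2 + 2*(-3)))*6 - 36*32 = (-15 + (1 + 9 - 6))*6 - 1152 = (-15 + 4)*6 - 1152 = -11*6 - 1152 = -66 - 1152 = -1218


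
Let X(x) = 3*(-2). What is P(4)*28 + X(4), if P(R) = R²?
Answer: 442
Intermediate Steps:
X(x) = -6
P(4)*28 + X(4) = 4²*28 - 6 = 16*28 - 6 = 448 - 6 = 442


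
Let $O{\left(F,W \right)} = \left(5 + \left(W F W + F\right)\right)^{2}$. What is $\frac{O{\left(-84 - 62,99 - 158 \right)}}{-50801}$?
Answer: $- \frac{258437006689}{50801} \approx -5.0872 \cdot 10^{6}$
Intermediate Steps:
$O{\left(F,W \right)} = \left(5 + F + F W^{2}\right)^{2}$ ($O{\left(F,W \right)} = \left(5 + \left(F W W + F\right)\right)^{2} = \left(5 + \left(F W^{2} + F\right)\right)^{2} = \left(5 + \left(F + F W^{2}\right)\right)^{2} = \left(5 + F + F W^{2}\right)^{2}$)
$\frac{O{\left(-84 - 62,99 - 158 \right)}}{-50801} = \frac{\left(5 - 146 + \left(-84 - 62\right) \left(99 - 158\right)^{2}\right)^{2}}{-50801} = \left(5 - 146 - 146 \left(99 - 158\right)^{2}\right)^{2} \left(- \frac{1}{50801}\right) = \left(5 - 146 - 146 \left(-59\right)^{2}\right)^{2} \left(- \frac{1}{50801}\right) = \left(5 - 146 - 508226\right)^{2} \left(- \frac{1}{50801}\right) = \left(-508367\right)^{2} \left(- \frac{1}{50801}\right) = 258437006689 \left(- \frac{1}{50801}\right) = - \frac{258437006689}{50801}$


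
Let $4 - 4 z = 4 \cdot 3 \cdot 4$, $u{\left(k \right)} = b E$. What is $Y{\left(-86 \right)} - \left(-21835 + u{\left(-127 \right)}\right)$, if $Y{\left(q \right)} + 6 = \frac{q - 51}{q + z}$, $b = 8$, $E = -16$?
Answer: $\frac{2129966}{97} \approx 21958.0$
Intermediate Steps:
$u{\left(k \right)} = -128$ ($u{\left(k \right)} = 8 \left(-16\right) = -128$)
$z = -11$ ($z = 1 - \frac{4 \cdot 3 \cdot 4}{4} = 1 - \frac{12 \cdot 4}{4} = 1 - 12 = -11$)
$Y{\left(q \right)} = -6 + \frac{-51 + q}{-11 + q}$ ($Y{\left(q \right)} = -6 + \frac{q - 51}{q - 11} = -6 + \frac{-51 + q}{-11 + q}$)
$Y{\left(-86 \right)} - \left(-21835 + u{\left(-127 \right)}\right) = \frac{5 \left(3 - -86\right)}{-11 - 86} - \left(-21835 - 128\right) = \frac{5 \left(3 + 86\right)}{-97} - -21963 = 5 \left(- \frac{1}{97}\right) 89 + 21963 = - \frac{445}{97} + 21963 = \frac{2129966}{97}$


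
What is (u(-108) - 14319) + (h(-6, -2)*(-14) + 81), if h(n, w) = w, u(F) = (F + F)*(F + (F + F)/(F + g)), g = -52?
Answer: 44132/5 ≈ 8826.4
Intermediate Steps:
u(F) = 2*F*(F + 2*F/(-52 + F)) (u(F) = (F + F)*(F + (F + F)/(F - 52)) = (2*F)*(F + (2*F)/(-52 + F)) = (2*F)*(F + 2*F/(-52 + F)) = 2*F*(F + 2*F/(-52 + F)))
(u(-108) - 14319) + (h(-6, -2)*(-14) + 81) = (2*(-108)²*(-50 - 108)/(-52 - 108) - 14319) + (-2*(-14) + 81) = (2*11664*(-158)/(-160) - 14319) + (28 + 81) = (2*11664*(-1/160)*(-158) - 14319) + 109 = (115182/5 - 14319) + 109 = 43587/5 + 109 = 44132/5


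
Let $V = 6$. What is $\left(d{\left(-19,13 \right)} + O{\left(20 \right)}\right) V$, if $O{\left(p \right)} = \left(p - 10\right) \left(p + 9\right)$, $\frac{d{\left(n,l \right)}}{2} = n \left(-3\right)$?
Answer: $2424$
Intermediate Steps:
$d{\left(n,l \right)} = - 6 n$ ($d{\left(n,l \right)} = 2 n \left(-3\right) = 2 \left(- 3 n\right) = - 6 n$)
$O{\left(p \right)} = \left(-10 + p\right) \left(9 + p\right)$
$\left(d{\left(-19,13 \right)} + O{\left(20 \right)}\right) V = \left(\left(-6\right) \left(-19\right) - \left(110 - 400\right)\right) 6 = \left(114 - -290\right) 6 = \left(114 + 290\right) 6 = 404 \cdot 6 = 2424$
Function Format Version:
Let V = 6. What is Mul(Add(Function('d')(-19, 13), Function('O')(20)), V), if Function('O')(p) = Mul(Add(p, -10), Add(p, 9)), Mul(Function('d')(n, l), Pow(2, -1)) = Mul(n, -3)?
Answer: 2424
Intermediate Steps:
Function('d')(n, l) = Mul(-6, n) (Function('d')(n, l) = Mul(2, Mul(n, -3)) = Mul(2, Mul(-3, n)) = Mul(-6, n))
Function('O')(p) = Mul(Add(-10, p), Add(9, p))
Mul(Add(Function('d')(-19, 13), Function('O')(20)), V) = Mul(Add(Mul(-6, -19), Add(-90, Pow(20, 2), Mul(-1, 20))), 6) = Mul(Add(114, Add(-90, 400, -20)), 6) = Mul(Add(114, 290), 6) = Mul(404, 6) = 2424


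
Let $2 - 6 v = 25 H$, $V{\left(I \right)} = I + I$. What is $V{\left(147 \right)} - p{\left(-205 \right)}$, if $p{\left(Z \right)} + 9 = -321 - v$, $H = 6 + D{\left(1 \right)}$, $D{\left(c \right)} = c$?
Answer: $\frac{3571}{6} \approx 595.17$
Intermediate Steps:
$V{\left(I \right)} = 2 I$
$H = 7$ ($H = 6 + 1 = 7$)
$v = - \frac{173}{6}$ ($v = \frac{1}{3} - \frac{25 \cdot 7}{6} = \frac{1}{3} - \frac{175}{6} = - \frac{173}{6} \approx -28.833$)
$p{\left(Z \right)} = - \frac{1807}{6}$ ($p{\left(Z \right)} = -9 - \frac{1753}{6} = - \frac{1807}{6}$)
$V{\left(147 \right)} - p{\left(-205 \right)} = 2 \cdot 147 - - \frac{1807}{6} = 294 + \frac{1807}{6} = \frac{3571}{6}$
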